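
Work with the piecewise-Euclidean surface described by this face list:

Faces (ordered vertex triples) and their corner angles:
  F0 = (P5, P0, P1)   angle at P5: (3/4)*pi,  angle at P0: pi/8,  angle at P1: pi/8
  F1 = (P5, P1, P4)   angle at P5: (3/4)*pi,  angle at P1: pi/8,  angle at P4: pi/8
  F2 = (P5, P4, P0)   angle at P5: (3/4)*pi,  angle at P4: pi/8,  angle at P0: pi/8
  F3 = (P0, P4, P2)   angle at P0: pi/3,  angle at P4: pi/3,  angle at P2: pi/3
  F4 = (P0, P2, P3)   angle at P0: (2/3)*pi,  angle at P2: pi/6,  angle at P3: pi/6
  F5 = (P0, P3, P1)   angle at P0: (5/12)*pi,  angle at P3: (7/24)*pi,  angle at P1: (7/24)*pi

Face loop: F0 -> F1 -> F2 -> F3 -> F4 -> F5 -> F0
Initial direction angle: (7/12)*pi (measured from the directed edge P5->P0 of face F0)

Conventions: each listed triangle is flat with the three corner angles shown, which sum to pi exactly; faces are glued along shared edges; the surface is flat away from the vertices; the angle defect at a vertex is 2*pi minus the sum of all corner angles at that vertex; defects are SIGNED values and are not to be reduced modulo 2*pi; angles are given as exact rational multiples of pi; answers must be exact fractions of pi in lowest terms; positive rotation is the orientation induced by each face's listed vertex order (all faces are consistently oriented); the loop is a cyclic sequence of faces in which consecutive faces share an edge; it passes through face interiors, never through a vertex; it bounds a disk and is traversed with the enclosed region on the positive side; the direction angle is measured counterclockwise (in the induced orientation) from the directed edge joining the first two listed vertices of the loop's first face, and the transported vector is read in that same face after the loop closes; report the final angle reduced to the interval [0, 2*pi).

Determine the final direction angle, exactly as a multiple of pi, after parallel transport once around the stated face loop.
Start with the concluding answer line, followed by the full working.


Answer: final direction angle = (2/3)*pi

enclosed vertex P0: corner angles sum to (5/3)*pi, defect = 2*pi - (5/3)*pi = pi/3
enclosed vertex P5: corner angles sum to (9/4)*pi, defect = 2*pi - (9/4)*pi = -pi/4
the final direction is the initial angle plus the enclosed defects, taken mod 2*pi in the induced orientation
final angle = (7/12)*pi + pi/12 = (2/3)*pi (mod 2*pi)


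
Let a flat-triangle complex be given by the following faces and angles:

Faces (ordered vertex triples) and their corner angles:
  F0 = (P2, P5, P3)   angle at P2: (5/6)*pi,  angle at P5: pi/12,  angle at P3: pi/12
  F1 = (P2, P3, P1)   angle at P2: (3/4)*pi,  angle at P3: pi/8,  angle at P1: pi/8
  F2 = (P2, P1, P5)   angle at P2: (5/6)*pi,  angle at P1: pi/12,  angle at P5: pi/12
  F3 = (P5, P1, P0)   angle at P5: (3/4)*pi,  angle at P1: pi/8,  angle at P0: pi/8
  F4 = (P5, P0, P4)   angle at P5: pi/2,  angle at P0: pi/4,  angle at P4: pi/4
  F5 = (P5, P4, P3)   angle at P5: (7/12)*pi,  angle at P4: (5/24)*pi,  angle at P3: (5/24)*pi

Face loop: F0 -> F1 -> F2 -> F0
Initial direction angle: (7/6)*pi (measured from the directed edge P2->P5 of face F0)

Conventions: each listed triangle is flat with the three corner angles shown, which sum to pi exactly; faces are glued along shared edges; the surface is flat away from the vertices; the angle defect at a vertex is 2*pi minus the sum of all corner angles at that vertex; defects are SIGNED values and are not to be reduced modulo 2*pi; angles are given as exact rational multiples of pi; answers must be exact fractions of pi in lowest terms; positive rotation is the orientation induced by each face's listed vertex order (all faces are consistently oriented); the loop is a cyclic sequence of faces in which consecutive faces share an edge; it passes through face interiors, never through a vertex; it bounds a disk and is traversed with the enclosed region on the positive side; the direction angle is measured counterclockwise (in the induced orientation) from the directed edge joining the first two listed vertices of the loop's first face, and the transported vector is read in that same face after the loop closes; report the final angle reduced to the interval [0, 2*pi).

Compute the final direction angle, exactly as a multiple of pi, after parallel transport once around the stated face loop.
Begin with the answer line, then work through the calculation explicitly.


Answer: final direction angle = (3/4)*pi

enclosed vertex P2: corner angles sum to (29/12)*pi, defect = 2*pi - (29/12)*pi = (-5/12)*pi
adding the enclosed defects to the starting angle (mod 2*pi, induced orientation) gives the holonomy
final angle = (7/6)*pi - (5/12)*pi = (3/4)*pi (mod 2*pi)


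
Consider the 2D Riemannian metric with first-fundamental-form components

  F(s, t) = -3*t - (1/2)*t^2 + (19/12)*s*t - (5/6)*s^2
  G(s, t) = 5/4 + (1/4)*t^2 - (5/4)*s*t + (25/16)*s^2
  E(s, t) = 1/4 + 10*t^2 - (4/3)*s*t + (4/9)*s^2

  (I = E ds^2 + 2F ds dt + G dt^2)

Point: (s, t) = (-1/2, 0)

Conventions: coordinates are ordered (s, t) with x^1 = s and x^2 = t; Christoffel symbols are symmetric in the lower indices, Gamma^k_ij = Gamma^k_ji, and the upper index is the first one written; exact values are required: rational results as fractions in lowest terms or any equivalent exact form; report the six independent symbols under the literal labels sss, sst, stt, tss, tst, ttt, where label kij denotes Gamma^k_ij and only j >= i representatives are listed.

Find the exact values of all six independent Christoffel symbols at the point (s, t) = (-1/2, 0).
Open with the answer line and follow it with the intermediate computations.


Answer: Gamma_sss = -120/253, Gamma_sst = 177/253, Gamma_stt = -17967/2024, Gamma_tss = 928/3795, Gamma_tst = -98/253, Gamma_ttt = -237/253

E = 13/36, F = -5/24, G = 105/64 at the point
E_s = -4/9, E_t = 2/3, F_s = 5/6, F_t = -91/24, G_s = -25/16, G_t = 5/8
EG - F^2 = 1265/2304;  g^inv = (2304/1265) * [[105/64, 5/24], [5/24, 13/36]]
first-kind symbols [ij,l] = (1/2)(d_i g_jl + d_j g_il - d_l g_ij): [ss,s] = E_s/2 = -2/9, [ss,t] = F_s - E_t/2 = 1/2, [st,s] = E_t/2 = 1/3, [st,t] = G_s/2 = -25/32, [tt,s] = F_t - G_s/2 = -289/96, [tt,t] = G_t/2 = 5/16
Gamma^s_ij = (G*[ij,s] - F*[ij,t])/(EG - F^2), Gamma^t_ij = (E*[ij,t] - F*[ij,s])/(EG - F^2)


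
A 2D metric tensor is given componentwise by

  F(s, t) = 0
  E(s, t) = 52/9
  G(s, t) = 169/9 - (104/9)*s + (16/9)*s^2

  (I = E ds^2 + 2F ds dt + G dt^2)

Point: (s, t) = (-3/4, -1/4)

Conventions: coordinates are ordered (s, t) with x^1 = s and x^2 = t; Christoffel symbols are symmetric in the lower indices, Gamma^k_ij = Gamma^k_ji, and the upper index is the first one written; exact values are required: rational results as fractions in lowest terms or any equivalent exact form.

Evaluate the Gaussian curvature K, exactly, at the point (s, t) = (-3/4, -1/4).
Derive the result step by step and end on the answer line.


E = 52/9, F = 0, G = 256/9, EG - F^2 = 13312/81 at the point
E_s = 0, E_t = 0, F_s = 0, F_t = 0, G_s = -128/9, G_t = 0
E_tt = 0, F_st = 0, G_ss = 32/9
Evaluate Brioschi's two determinant matrices M1, M2 and divide by (EG - F^2)^2.
M1 = [[-E_tt/2 + F_st - G_ss/2, E_s/2, F_s - E_t/2], [F_t - G_s/2, E, F], [G_t/2, F, G]] = [[-16/9, 0, 0], [64/9, 52/9, 0], [0, 0, 256/9]]; det M1 = -212992/729
M2 = [[0, E_t/2, G_s/2], [E_t/2, E, F], [G_s/2, F, G]] = [[0, 0, -64/9], [0, 52/9, 0], [-64/9, 0, 256/9]]; det M2 = -212992/729
det M1 - det M2 = 0; K = 0 / (13312/81)^2 = 0

Answer: K = 0


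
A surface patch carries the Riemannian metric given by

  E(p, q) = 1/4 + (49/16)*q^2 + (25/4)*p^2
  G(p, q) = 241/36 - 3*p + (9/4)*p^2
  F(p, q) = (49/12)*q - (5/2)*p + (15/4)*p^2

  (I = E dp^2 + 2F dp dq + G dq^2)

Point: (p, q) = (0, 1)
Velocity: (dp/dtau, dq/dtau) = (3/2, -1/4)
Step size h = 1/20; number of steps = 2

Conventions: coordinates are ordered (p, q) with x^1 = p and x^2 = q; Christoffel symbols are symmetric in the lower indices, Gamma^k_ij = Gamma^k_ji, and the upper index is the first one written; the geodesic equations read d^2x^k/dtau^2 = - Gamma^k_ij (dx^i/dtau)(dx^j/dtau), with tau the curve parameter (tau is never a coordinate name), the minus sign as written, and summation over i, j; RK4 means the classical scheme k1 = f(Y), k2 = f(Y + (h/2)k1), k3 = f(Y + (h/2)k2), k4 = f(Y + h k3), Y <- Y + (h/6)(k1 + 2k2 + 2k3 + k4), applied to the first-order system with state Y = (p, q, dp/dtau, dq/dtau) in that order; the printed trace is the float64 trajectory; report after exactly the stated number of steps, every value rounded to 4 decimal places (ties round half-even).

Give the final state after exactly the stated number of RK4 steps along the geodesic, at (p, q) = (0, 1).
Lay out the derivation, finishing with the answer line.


f(Y) = (dp/dtau, dq/dtau, -Gamma^p_ij Y'^i Y'^j, -Gamma^q_ij Y'^i Y'^j) with the Gammas evaluated at the stage position; h = 0.050000; intermediate values shown to 6 dp
step 0: p = 0.0000, q = 1.0000, dp/dtau = 1.5000, dq/dtau = -0.2500
step 1:
  k1: at (p, q) = (0.000000, 1.000000), (dp/dtau, dq/dtau) = (1.500000, -0.250000); Gamma_ppp = 4.128432, Gamma_ppq = 4.839697, Gamma_pqq = 6.793731, Gamma_qpp = -3.349085, Gamma_qpq = -3.176081, Gamma_qqq = -4.143894; k1 = (1.500000, -0.250000, -6.083807, 5.412374)
  k2: at (p, q) = (0.037500, 0.993750), (dp/dtau, dq/dtau) = (1.347905, -0.114691); Gamma_ppp = 3.825033, Gamma_ppq = 4.375751, Gamma_pqq = 6.175048, Gamma_qpp = -3.104725, Gamma_qpq = -2.852565, Gamma_qqq = -3.722162; k2 = (1.347905, -0.114691, -5.677815, 4.807805)
  k3: at (p, q) = (0.033698, 0.997133), (dp/dtau, dq/dtau) = (1.358055, -0.129805); Gamma_ppp = 3.856542, Gamma_ppq = 4.417193, Gamma_pqq = 6.213049, Gamma_qpp = -3.137539, Gamma_qpq = -2.889068, Gamma_qqq = -3.759946; k3 = (1.358055, -0.129805, -5.660009, 4.831372)
  k4: at (p, q) = (0.067903, 0.993510), (dp/dtau, dq/dtau) = (1.217000, -0.008431); Gamma_ppp = 3.602713, Gamma_ppq = 4.025405, Gamma_pqq = 5.675429, Gamma_qpp = -2.937907, Gamma_qpq = -2.624762, Gamma_qqq = -3.408486; k4 = (1.217000, -0.008431, -5.253729, 4.297676)
  Y <- Y + (h/6)(k1 + 2k2 + 2k3 + k4): p = 0.0677, q = 0.9938, dp/dtau = 1.2166, dq/dtau = -0.0084
step 2:
  k1: at (p, q) = (0.067741, 0.993771), (dp/dtau, dq/dtau) = (1.216557, -0.008430); Gamma_ppp = 3.604053, Gamma_ppq = 4.026959, Gamma_pqq = 5.676152, Gamma_qpp = -2.939596, Gamma_qpq = -2.626437, Gamma_qqq = -3.409906; k1 = (1.216557, -0.008430, -5.251842, 4.297004)
  k2: at (p, q) = (0.098155, 0.993561), (dp/dtau, dq/dtau) = (1.085261, 0.098995); Gamma_ppp = 3.398858, Gamma_ppq = 3.705998, Gamma_pqq = 5.217155, Gamma_qpp = -2.785057, Gamma_qpq = -2.419783, Gamma_qqq = -3.126058; k2 = (1.085261, 0.098995, -4.850584, 3.830792)
  k3: at (p, q) = (0.094873, 0.996246), (dp/dtau, dq/dtau) = (1.095292, 0.087340); Gamma_ppp = 3.422366, Gamma_ppq = 3.737758, Gamma_pqq = 5.248445, Gamma_qpp = -2.809524, Gamma_qpq = -2.446532, Gamma_qqq = -3.154397; k3 = (1.095292, 0.087340, -4.860857, 3.862634)
  k4: at (p, q) = (0.122506, 0.998138), (dp/dtau, dq/dtau) = (0.973514, 0.184702); Gamma_ppp = 3.250242, Gamma_ppq = 3.467773, Gamma_pqq = 4.852321, Gamma_qpp = -2.684080, Gamma_qpq = -2.278239, Gamma_qqq = -2.918510; k4 = (0.973514, 0.184702, -4.492964, 3.462644)
  Y <- Y + (h/6)(k1 + 2k2 + 2k3 + k4): p = 0.1223, q = 0.9983, dp/dtau = 0.9735, dq/dtau = 0.1845

Answer: p = 0.1223, q = 0.9983, dp/dtau = 0.9735, dq/dtau = 0.1845


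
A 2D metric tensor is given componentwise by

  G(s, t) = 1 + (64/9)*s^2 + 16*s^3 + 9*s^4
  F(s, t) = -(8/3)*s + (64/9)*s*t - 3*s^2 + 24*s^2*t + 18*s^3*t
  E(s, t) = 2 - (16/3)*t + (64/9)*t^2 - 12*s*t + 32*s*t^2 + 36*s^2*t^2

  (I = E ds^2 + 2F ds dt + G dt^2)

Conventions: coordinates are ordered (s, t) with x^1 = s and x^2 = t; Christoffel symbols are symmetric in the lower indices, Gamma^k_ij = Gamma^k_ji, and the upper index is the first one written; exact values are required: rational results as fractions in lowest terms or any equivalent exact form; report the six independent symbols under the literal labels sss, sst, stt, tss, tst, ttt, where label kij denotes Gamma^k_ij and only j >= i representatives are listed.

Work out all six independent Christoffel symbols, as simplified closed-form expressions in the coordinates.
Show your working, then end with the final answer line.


E = 2 - (16/3)*t + (64/9)*t^2 - 12*s*t + 32*s*t^2 + 36*s^2*t^2; F = -(8/3)*s + (64/9)*s*t - 3*s^2 + 24*s^2*t + 18*s^3*t; G = 1 + (64/9)*s^2 + 16*s^3 + 9*s^4
Gamma^k_ij = (1/2) g^{kl} (d_i g_jl + d_j g_il - d_l g_ij), with g^inv = (1/(EG-F^2)) [[G, -F], [-F, E]]
first partials: E_s = -12*t + 32*t^2 + 72*s*t^2, E_t = -16/3 + (128/9)*t - 12*s + 64*s*t + 72*s^2*t, F_s = -8/3 + (64/9)*t - 6*s + 48*s*t + 54*s^2*t, F_t = (64/9)*s + 24*s^2 + 18*s^3, G_s = (128/9)*s + 48*s^2 + 36*s^3, G_t = 0
D = EG - F^2 = 2 - (16/3)*t + (64/9)*t^2 - 12*s*t + (64/9)*s^2 + 32*s*t^2 + 16*s^3 + 36*s^2*t^2 + 9*s^4
expanded: Gamma^s_ss = (G E_s - 2F F_s + F E_t)/(2D), Gamma^s_st = (G E_t - F G_s)/(2D), Gamma^s_tt = (2G F_t - G G_s - F G_t)/(2D), Gamma^t_ss = (2E F_s - E E_t - F E_s)/(2D), Gamma^t_st = (E G_s - F E_t)/(2D), Gamma^t_tt = (E G_t - 2F F_t + F G_s)/(2D); substitute and cancel common factors

Answer: Gamma_sss = (324*s*t^2 + 144*t^2 - 54*t)/(81*s^4 + 144*s^3 + 324*s^2*t^2 + 64*s^2 + 288*s*t^2 - 108*s*t + 64*t^2 - 48*t + 18), Gamma_sst = (324*s^2*t + 288*s*t - 54*s + 64*t - 24)/(81*s^4 + 144*s^3 + 324*s^2*t^2 + 64*s^2 + 288*s*t^2 - 108*s*t + 64*t^2 - 48*t + 18), Gamma_stt = 0, Gamma_tss = (162*s^2*t + 144*s*t)/(81*s^4 + 144*s^3 + 324*s^2*t^2 + 64*s^2 + 288*s*t^2 - 108*s*t + 64*t^2 - 48*t + 18), Gamma_tst = (162*s^3 + 216*s^2 + 64*s)/(81*s^4 + 144*s^3 + 324*s^2*t^2 + 64*s^2 + 288*s*t^2 - 108*s*t + 64*t^2 - 48*t + 18), Gamma_ttt = 0


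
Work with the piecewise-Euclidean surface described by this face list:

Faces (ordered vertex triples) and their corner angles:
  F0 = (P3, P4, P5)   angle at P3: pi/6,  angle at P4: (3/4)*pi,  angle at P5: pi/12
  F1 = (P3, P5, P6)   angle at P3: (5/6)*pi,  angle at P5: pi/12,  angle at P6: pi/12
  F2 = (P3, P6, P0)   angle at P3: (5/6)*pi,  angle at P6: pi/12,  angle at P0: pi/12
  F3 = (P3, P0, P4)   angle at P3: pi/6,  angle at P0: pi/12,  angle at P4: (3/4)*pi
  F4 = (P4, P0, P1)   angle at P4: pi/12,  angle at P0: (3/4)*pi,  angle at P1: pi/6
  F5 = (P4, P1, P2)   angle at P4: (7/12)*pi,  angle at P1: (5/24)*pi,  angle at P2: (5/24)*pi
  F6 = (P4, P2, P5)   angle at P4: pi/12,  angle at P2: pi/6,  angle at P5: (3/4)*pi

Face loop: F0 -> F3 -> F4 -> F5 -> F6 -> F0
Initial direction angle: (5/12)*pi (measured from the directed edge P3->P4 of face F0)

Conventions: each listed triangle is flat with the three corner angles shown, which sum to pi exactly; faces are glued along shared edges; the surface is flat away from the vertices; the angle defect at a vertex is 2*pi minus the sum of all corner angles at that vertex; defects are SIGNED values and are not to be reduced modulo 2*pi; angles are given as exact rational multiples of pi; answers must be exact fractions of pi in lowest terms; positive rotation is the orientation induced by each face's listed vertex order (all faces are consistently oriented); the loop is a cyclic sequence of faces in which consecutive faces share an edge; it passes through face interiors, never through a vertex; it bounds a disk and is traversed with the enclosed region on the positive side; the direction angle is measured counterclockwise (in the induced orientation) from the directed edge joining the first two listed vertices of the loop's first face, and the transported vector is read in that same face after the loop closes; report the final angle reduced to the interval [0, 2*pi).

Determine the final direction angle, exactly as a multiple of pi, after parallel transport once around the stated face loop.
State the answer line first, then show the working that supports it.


Answer: final direction angle = pi/6

enclosed vertex P4: corner angles sum to (9/4)*pi, defect = 2*pi - (9/4)*pi = -pi/4
the final direction is the initial angle plus the enclosed defects, taken mod 2*pi in the induced orientation
final angle = (5/12)*pi - pi/4 = pi/6 (mod 2*pi)


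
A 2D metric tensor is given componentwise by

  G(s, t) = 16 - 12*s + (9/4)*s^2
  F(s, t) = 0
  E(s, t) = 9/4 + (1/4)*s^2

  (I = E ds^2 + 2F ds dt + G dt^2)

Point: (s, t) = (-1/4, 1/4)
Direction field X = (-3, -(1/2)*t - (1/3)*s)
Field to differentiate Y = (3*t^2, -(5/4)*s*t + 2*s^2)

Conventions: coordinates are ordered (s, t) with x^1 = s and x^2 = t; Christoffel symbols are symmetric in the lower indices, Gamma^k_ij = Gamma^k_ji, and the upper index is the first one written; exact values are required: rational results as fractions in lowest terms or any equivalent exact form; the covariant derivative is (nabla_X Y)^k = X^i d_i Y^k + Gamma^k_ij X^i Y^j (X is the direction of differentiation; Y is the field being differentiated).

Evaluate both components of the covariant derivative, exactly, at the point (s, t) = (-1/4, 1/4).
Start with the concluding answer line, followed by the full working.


Answer: (nabla_X Y)^s = -1327/18560, (nabla_X Y)^t = 55589/13440

E = 145/64, F = 0, G = 1225/64 at the point
E_s = -1/8, E_t = 0, F_s = 0, F_t = 0, G_s = -105/8, G_t = 0
EG - F^2 = 177625/4096;  g^inv = (4096/177625) * [[1225/64, 0], [0, 145/64]]
first-kind symbols [ij,l] = (1/2)(d_i g_jl + d_j g_il - d_l g_ij): [ss,s] = E_s/2 = -1/16, [ss,t] = F_s - E_t/2 = 0, [st,s] = E_t/2 = 0, [st,t] = G_s/2 = -105/16, [tt,s] = F_t - G_s/2 = 105/16, [tt,t] = G_t/2 = 0
Gamma^s_ij = (G*[ij,s] - F*[ij,t])/(EG - F^2), Gamma^t_ij = (E*[ij,t] - F*[ij,s])/(EG - F^2)
Gamma_sss = -4/145, Gamma_sst = 0, Gamma_stt = 84/29, Gamma_tss = 0, Gamma_tst = -12/35, Gamma_ttt = 0
X = (-3, -1/24), Y = (3/16, 13/64) at the point


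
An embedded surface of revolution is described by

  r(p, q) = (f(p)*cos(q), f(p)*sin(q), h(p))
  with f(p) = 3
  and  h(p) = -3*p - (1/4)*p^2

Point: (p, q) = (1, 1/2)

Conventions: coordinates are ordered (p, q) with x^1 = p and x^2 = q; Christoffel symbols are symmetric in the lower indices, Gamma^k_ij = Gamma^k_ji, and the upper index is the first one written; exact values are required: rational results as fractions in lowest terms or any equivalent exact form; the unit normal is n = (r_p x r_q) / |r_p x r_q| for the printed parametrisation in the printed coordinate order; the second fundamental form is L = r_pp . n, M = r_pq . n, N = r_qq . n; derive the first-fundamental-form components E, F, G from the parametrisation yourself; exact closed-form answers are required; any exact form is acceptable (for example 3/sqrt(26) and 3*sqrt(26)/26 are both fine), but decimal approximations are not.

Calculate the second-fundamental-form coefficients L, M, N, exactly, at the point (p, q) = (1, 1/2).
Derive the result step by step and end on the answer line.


f = 3, f' = 0, f'' = 0, h' = -7/2, h'' = -1/2
E = 49/4, F = 0, G = 9; answer radicand W^2 = 49/4
unnormalised second-form numerators: l = 0, m = 0, n = -21/2; L = l/sqrt(49/4), and similarly M = m/sqrt(W^2), N = n/sqrt(W^2)

Answer: L = 0, M = 0, N = -3


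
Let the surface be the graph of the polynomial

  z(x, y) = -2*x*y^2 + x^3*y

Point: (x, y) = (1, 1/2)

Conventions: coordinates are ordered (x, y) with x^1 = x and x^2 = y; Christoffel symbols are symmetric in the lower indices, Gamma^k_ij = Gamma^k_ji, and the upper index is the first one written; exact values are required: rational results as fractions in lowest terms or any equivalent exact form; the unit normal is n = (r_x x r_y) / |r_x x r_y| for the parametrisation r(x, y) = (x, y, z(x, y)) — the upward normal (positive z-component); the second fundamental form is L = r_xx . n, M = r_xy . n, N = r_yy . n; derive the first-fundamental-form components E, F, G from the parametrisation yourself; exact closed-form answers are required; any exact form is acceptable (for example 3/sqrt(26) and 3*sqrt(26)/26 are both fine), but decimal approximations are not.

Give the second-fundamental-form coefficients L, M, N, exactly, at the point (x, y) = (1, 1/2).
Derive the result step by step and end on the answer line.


z_x = 1, z_y = -1, z_xx = 3, z_xy = 1, z_yy = -4
E = 2, F = -1, G = 2; answer radicand W^2 = 3
unnormalised second-form numerators: l = 3, m = 1, n = -4; L = l/sqrt(3), and similarly M = m/sqrt(W^2), N = n/sqrt(W^2)

Answer: L = sqrt(3), M = sqrt(3)/3, N = -4*sqrt(3)/3


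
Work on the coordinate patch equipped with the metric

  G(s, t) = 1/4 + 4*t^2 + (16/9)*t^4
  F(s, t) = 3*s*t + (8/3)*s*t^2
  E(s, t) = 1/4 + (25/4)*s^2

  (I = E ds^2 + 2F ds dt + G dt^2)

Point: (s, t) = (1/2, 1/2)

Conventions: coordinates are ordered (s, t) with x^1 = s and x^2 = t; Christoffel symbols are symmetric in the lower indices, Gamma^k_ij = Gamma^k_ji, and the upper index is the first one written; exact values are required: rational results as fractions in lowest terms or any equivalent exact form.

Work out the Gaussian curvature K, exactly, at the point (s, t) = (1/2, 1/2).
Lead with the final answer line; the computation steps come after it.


Answer: K = 200448/555025

E = 29/16, F = 13/12, G = 49/36, EG - F^2 = 745/576 at the point
E_s = 25/4, E_t = 0, F_s = 13/6, F_t = 17/6, G_s = 0, G_t = 44/9
E_tt = 0, F_st = 17/3, G_ss = 0
Brioschi: K = (det M1 - det M2) / (EG - F^2)^2 with the standard first/second-derivative matrices M1, M2.
M1 = [[-E_tt/2 + F_st - G_ss/2, E_s/2, F_s - E_t/2], [F_t - G_s/2, E, F], [G_t/2, F, G]] = [[17/3, 25/8, 13/6], [17/6, 29/16, 13/12], [22/9, 13/12, 49/36]]; det M1 = 29/48
M2 = [[0, E_t/2, G_s/2], [E_t/2, E, F], [G_s/2, F, G]] = [[0, 0, 0], [0, 29/16, 13/12], [0, 13/12, 49/36]]; det M2 = 0
det M1 - det M2 = 29/48; K = 29/48 / (745/576)^2 = 200448/555025


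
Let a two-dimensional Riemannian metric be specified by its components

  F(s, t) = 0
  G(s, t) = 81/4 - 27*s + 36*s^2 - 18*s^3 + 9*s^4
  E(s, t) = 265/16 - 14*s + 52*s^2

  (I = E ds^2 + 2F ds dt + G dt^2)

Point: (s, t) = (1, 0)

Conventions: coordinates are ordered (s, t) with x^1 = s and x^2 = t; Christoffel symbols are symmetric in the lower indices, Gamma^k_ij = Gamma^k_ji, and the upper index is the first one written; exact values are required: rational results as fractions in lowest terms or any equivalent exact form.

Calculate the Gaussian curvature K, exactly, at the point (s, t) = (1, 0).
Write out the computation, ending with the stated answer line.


E = 873/16, F = 0, G = 81/4, EG - F^2 = 70713/64 at the point
E_s = 90, E_t = 0, F_s = 0, F_t = 0, G_s = 27, G_t = 0
E_tt = 0, F_st = 0, G_ss = 72
By Brioschi, K is (det M1 - det M2) divided by (EG - F^2) squared.
M1 = [[-E_tt/2 + F_st - G_ss/2, E_s/2, F_s - E_t/2], [F_t - G_s/2, E, F], [G_t/2, F, G]] = [[-36, 45, 0], [-27/2, 873/16, 0], [0, 0, 81/4]]; det M1 = -439587/16
M2 = [[0, E_t/2, G_s/2], [E_t/2, E, F], [G_s/2, F, G]] = [[0, 0, 27/2], [0, 873/16, 0], [27/2, 0, 81/4]]; det M2 = -636417/64
det M1 - det M2 = -1121931/64; K = -1121931/64 / (70713/64)^2 = -1216/84681

Answer: K = -1216/84681


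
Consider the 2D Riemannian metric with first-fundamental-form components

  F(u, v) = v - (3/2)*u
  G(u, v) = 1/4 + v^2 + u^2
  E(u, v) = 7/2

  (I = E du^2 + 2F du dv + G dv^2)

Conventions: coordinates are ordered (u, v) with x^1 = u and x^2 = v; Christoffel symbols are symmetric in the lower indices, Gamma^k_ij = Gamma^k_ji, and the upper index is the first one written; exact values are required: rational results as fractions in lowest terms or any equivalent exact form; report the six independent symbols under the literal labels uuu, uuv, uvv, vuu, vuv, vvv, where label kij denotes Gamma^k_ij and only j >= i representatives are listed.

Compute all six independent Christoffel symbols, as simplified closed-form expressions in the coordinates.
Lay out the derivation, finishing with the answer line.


E = 7/2; F = v - (3/2)*u; G = 1/4 + v^2 + u^2
Gamma^k_ij = (1/2) g^{kl} (d_i g_jl + d_j g_il - d_l g_ij), with g^inv = (1/(EG-F^2)) [[G, -F], [-F, E]]
first partials: E_u = 0, E_v = 0, F_u = -3/2, F_v = 1, G_u = 2*u, G_v = 2*v
D = EG - F^2 = 7/8 + (5/2)*v^2 + 3*u*v + (5/4)*u^2
expanded: Gamma^u_uu = (G E_u - 2F F_u + F E_v)/(2D), Gamma^u_uv = (G E_v - F G_u)/(2D), Gamma^u_vv = (2G F_v - G G_u - F G_v)/(2D), Gamma^v_uu = (2E F_u - E E_v - F E_u)/(2D), Gamma^v_uv = (E G_u - F E_v)/(2D), Gamma^v_vv = (E G_v - 2F F_v + F G_u)/(2D); substitute and cancel common factors

Answer: Gamma_uuu = (-18*u + 12*v)/(10*u^2 + 24*u*v + 20*v^2 + 7), Gamma_uuv = (12*u^2 - 8*u*v)/(10*u^2 + 24*u*v + 20*v^2 + 7), Gamma_uvv = (-8*u^3 + 8*u^2 - 8*u*v^2 + 12*u*v - 2*u + 2)/(10*u^2 + 24*u*v + 20*v^2 + 7), Gamma_vuu = -42/(10*u^2 + 24*u*v + 20*v^2 + 7), Gamma_vuv = 28*u/(10*u^2 + 24*u*v + 20*v^2 + 7), Gamma_vvv = (-12*u^2 + 8*u*v + 12*u + 20*v)/(10*u^2 + 24*u*v + 20*v^2 + 7)


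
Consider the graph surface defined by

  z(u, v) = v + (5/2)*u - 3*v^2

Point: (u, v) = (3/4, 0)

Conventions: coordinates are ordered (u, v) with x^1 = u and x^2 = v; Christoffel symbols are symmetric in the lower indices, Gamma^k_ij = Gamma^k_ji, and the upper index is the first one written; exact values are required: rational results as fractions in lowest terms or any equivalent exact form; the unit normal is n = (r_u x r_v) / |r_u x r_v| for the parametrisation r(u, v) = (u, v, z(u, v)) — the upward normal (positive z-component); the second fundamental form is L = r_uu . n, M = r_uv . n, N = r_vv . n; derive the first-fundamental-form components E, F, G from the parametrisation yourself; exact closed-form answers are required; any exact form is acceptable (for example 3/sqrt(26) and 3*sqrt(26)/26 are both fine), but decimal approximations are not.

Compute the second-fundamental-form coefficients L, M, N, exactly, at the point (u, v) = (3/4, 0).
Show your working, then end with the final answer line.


z_u = 5/2, z_v = 1, z_uu = 0, z_uv = 0, z_vv = -6
E = 29/4, F = 5/2, G = 2; answer radicand W^2 = 33/4
unnormalised second-form numerators: l = 0, m = 0, n = -6; L = l/sqrt(33/4), and similarly M = m/sqrt(W^2), N = n/sqrt(W^2)

Answer: L = 0, M = 0, N = -4*sqrt(33)/11


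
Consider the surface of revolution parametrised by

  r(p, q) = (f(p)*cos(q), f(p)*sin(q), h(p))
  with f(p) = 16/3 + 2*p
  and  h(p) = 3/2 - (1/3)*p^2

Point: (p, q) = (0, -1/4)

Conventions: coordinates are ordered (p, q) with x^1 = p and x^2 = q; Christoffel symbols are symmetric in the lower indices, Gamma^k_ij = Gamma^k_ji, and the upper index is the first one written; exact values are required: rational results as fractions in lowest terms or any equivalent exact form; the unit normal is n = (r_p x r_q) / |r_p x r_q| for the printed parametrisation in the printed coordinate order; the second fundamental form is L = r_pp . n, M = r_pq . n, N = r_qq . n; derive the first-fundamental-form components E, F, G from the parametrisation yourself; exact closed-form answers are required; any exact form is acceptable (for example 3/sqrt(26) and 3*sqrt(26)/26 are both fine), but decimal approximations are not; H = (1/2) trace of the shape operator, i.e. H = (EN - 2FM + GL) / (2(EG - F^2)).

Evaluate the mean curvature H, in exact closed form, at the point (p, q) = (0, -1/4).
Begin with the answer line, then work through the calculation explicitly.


Answer: H = -1/12

f = 16/3, f' = 2, f'' = 0, h' = 0, h'' = -2/3
E = 4, F = 0, G = 256/9; answer radicand W^2 = 4
unnormalised second-form numerators: l = -4/3, m = 0, n = 0; L = l/sqrt(4), and similarly M = m/sqrt(W^2), N = n/sqrt(W^2)
H = (E*n - 2*F*m + G*l) / (2*(EG - F^2)*sqrt(W^2)); E*n - 2*F*m + G*l = -1024/27, EG - F^2 = 1024/9, so H = (-1/6)/sqrt(4)


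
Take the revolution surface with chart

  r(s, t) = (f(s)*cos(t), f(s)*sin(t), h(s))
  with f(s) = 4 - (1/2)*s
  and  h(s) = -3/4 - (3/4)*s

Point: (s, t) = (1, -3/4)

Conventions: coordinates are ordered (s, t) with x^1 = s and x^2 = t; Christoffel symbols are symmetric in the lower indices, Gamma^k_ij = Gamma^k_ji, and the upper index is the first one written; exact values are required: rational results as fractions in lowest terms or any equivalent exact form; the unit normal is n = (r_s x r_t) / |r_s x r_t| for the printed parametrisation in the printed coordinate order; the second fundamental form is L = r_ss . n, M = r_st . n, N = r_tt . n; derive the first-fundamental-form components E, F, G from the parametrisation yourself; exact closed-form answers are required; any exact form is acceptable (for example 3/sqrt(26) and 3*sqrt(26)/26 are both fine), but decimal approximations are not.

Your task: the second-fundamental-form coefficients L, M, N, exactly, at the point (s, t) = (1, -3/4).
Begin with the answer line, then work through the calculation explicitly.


Answer: L = 0, M = 0, N = -21*sqrt(13)/26

f = 7/2, f' = -1/2, f'' = 0, h' = -3/4, h'' = 0
E = 13/16, F = 0, G = 49/4; answer radicand W^2 = 13/16
unnormalised second-form numerators: l = 0, m = 0, n = -21/8; L = l/sqrt(13/16), and similarly M = m/sqrt(W^2), N = n/sqrt(W^2)


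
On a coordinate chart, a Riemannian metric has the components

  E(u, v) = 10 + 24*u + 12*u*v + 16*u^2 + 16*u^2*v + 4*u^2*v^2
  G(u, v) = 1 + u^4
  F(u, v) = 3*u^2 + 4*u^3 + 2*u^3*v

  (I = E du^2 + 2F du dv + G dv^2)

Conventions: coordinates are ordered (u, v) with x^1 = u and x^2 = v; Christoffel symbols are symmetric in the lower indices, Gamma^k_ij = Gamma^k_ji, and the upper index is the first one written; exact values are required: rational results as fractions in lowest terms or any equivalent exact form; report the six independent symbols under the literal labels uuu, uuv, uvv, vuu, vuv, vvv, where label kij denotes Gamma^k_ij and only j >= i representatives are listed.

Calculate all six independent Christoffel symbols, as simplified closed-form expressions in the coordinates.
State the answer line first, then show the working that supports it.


Answer: Gamma_uuu = (4*u*v^2 + 16*u*v + 16*u + 6*v + 12)/(u^4 + 4*u^2*v^2 + 16*u^2*v + 16*u^2 + 12*u*v + 24*u + 10), Gamma_uuv = (4*u^2*v + 8*u^2 + 6*u)/(u^4 + 4*u^2*v^2 + 16*u^2*v + 16*u^2 + 12*u*v + 24*u + 10), Gamma_uvv = 0, Gamma_vuu = (2*u^2*v + 4*u^2)/(u^4 + 4*u^2*v^2 + 16*u^2*v + 16*u^2 + 12*u*v + 24*u + 10), Gamma_vuv = 2*u^3/(u^4 + 4*u^2*v^2 + 16*u^2*v + 16*u^2 + 12*u*v + 24*u + 10), Gamma_vvv = 0

E = 10 + 24*u + 12*u*v + 16*u^2 + 16*u^2*v + 4*u^2*v^2; F = 3*u^2 + 4*u^3 + 2*u^3*v; G = 1 + u^4
Gamma^k_ij = (1/2) g^{kl} (d_i g_jl + d_j g_il - d_l g_ij), with g^inv = (1/(EG-F^2)) [[G, -F], [-F, E]]
first partials: E_u = 24 + 12*v + 32*u + 32*u*v + 8*u*v^2, E_v = 12*u + 16*u^2 + 8*u^2*v, F_u = 6*u + 12*u^2 + 6*u^2*v, F_v = 2*u^3, G_u = 4*u^3, G_v = 0
D = EG - F^2 = 10 + 24*u + 12*u*v + 16*u^2 + 16*u^2*v + 4*u^2*v^2 + u^4
expanded: Gamma^u_uu = (G E_u - 2F F_u + F E_v)/(2D), Gamma^u_uv = (G E_v - F G_u)/(2D), Gamma^u_vv = (2G F_v - G G_u - F G_v)/(2D), Gamma^v_uu = (2E F_u - E E_v - F E_u)/(2D), Gamma^v_uv = (E G_u - F E_v)/(2D), Gamma^v_vv = (E G_v - 2F F_v + F G_u)/(2D); substitute and cancel common factors


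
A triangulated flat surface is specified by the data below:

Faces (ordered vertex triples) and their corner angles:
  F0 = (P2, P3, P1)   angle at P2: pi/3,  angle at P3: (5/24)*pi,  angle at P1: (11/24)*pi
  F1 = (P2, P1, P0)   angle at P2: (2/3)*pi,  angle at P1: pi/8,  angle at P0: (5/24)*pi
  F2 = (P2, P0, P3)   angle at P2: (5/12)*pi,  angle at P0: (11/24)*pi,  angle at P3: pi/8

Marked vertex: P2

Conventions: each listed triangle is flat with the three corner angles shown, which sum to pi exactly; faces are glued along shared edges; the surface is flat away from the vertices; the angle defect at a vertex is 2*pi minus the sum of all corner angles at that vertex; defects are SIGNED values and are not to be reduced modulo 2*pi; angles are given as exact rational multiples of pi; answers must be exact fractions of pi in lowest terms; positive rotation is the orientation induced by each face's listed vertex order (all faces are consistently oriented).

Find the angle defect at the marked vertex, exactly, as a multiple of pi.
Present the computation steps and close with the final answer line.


Sum of corner angles at P2: (17/12)*pi
defect = 2*pi - (17/12)*pi

Answer: defect(P2) = (7/12)*pi


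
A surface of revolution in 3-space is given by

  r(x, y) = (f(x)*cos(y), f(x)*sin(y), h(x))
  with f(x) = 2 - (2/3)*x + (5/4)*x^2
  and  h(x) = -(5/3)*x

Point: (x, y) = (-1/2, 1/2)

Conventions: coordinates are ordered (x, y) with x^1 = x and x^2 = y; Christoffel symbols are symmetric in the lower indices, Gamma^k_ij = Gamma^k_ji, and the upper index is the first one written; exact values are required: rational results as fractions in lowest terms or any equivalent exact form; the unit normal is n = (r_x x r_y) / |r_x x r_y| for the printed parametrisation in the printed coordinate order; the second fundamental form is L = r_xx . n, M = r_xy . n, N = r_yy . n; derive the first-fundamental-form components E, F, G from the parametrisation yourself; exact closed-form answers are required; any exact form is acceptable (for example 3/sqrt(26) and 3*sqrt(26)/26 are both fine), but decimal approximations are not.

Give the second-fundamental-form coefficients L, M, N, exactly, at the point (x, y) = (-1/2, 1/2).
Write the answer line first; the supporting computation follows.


Answer: L = 50*sqrt(929)/929, M = 0, N = -635*sqrt(929)/11148

f = 127/48, f' = -23/12, f'' = 5/2, h' = -5/3, h'' = 0
E = 929/144, F = 0, G = 16129/2304; answer radicand W^2 = 929/144
unnormalised second-form numerators: l = 25/6, m = 0, n = -635/144; L = l/sqrt(929/144), and similarly M = m/sqrt(W^2), N = n/sqrt(W^2)


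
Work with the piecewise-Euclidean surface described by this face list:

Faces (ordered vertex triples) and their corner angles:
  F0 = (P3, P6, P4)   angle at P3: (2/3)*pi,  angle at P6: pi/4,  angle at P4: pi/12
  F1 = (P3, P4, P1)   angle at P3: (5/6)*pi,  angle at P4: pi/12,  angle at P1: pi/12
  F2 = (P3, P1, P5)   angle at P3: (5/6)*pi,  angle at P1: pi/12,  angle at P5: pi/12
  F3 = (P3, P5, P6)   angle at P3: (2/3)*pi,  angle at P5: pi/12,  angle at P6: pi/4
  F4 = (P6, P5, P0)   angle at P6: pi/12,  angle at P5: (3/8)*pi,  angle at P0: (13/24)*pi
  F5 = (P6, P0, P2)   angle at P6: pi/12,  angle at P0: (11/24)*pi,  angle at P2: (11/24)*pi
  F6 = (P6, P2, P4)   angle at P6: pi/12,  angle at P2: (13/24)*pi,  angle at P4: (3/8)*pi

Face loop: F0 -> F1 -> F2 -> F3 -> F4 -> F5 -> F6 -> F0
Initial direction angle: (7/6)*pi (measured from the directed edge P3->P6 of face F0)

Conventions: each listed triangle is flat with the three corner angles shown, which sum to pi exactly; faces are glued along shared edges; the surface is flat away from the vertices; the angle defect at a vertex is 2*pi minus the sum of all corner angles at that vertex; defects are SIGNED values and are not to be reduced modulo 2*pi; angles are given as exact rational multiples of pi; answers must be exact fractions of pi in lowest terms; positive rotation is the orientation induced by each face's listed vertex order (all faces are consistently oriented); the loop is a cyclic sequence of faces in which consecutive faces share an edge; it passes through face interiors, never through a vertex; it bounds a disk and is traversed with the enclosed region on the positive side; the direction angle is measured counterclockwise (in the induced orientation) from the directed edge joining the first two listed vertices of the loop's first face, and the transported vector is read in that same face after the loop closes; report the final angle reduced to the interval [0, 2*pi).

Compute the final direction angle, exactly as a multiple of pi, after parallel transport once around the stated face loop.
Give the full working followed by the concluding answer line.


enclosed vertex P3: corner angles sum to 3*pi, defect = 2*pi - 3*pi = -pi
enclosed vertex P6: corner angles sum to (3/4)*pi, defect = 2*pi - (3/4)*pi = (5/4)*pi
adding the enclosed defects to the starting angle (mod 2*pi, induced orientation) gives the holonomy
final angle = (7/6)*pi + pi/4 = (17/12)*pi (mod 2*pi)

Answer: final direction angle = (17/12)*pi


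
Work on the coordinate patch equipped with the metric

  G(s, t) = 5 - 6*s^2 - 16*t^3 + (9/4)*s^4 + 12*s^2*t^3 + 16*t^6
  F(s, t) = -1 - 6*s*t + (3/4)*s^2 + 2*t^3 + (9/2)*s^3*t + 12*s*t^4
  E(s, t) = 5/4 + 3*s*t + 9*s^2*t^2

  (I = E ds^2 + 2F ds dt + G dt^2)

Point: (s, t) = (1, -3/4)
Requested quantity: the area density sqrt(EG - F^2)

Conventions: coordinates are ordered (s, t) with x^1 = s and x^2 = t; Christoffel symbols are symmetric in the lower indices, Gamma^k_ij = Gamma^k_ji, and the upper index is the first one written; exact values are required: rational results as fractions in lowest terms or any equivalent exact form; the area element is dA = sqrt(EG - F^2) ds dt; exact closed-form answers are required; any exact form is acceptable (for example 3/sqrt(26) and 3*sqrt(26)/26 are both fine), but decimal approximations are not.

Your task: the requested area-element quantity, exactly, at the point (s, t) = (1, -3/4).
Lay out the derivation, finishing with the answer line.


E = 65/16, F = 245/64, G = 1481/256; EG - F^2 = 2265/256

Answer: sqrt(EG - F^2) = sqrt(2265)/16


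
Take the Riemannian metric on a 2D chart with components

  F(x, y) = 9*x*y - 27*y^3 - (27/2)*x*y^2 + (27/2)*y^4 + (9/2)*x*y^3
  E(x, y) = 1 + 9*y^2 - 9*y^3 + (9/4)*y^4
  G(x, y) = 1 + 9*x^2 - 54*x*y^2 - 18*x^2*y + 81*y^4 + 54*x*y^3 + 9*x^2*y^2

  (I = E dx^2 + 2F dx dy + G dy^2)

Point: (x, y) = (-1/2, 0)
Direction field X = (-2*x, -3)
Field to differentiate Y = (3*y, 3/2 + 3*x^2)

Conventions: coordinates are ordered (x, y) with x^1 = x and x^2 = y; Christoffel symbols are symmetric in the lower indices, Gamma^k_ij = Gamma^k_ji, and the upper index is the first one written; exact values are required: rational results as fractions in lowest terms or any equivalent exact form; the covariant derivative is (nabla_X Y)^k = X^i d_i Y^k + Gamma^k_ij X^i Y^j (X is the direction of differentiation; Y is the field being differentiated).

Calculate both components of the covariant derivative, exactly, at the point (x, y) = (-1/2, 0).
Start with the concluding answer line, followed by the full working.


Answer: (nabla_X Y)^x = -9, (nabla_X Y)^y = -75/52

E = 1, F = 0, G = 13/4 at the point
E_x = 0, E_y = 0, F_x = 0, F_y = -9/2, G_x = -9, G_y = -9/2
EG - F^2 = 13/4;  g^inv = (4/13) * [[13/4, 0], [0, 1]]
first-kind symbols [ij,l] = (1/2)(d_i g_jl + d_j g_il - d_l g_ij): [xx,x] = E_x/2 = 0, [xx,y] = F_x - E_y/2 = 0, [xy,x] = E_y/2 = 0, [xy,y] = G_x/2 = -9/2, [yy,x] = F_y - G_x/2 = 0, [yy,y] = G_y/2 = -9/4
Gamma^x_ij = (G*[ij,x] - F*[ij,y])/(EG - F^2), Gamma^y_ij = (E*[ij,y] - F*[ij,x])/(EG - F^2)
Gamma_xxx = 0, Gamma_xxy = 0, Gamma_xyy = 0, Gamma_yxx = 0, Gamma_yxy = -18/13, Gamma_yyy = -9/13
X = (1, -3), Y = (0, 9/4) at the point


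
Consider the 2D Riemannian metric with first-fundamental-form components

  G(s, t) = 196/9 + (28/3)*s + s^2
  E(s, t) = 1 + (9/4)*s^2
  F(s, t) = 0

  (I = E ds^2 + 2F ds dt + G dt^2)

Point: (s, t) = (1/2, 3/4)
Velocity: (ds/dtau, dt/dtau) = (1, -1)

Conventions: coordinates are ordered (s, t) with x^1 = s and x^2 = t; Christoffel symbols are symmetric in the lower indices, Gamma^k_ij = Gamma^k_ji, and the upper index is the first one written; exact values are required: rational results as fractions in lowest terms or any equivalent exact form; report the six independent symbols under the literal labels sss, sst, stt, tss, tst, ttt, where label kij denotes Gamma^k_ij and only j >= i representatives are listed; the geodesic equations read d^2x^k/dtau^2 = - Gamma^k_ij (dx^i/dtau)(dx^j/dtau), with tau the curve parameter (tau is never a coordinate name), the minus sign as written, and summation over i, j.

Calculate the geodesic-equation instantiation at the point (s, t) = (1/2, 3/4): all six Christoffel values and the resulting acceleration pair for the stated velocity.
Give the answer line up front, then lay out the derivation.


Answer: Gamma_sss = 18/25, Gamma_sst = 0, Gamma_stt = -248/75, Gamma_tss = 0, Gamma_tst = 6/31, Gamma_ttt = 0; accelerations (d^2s/dtau^2, d^2t/dtau^2) = (194/75, 12/31)

E = 25/16, F = 0, G = 961/36 at the point
E_s = 9/4, E_t = 0, F_s = 0, F_t = 0, G_s = 31/3, G_t = 0
EG - F^2 = 24025/576;  g^inv = (576/24025) * [[961/36, 0], [0, 25/16]]
first-kind symbols [ij,l] = (1/2)(d_i g_jl + d_j g_il - d_l g_ij): [ss,s] = E_s/2 = 9/8, [ss,t] = F_s - E_t/2 = 0, [st,s] = E_t/2 = 0, [st,t] = G_s/2 = 31/6, [tt,s] = F_t - G_s/2 = -31/6, [tt,t] = G_t/2 = 0
Gamma^s_ij = (G*[ij,s] - F*[ij,t])/(EG - F^2), Gamma^t_ij = (E*[ij,t] - F*[ij,s])/(EG - F^2)
Gamma_sss = 18/25, Gamma_sst = 0, Gamma_stt = -248/75, Gamma_tss = 0, Gamma_tst = 6/31, Gamma_ttt = 0
d^2s/dtau^2 = -(Gamma_sss*(1)^2 + 2*Gamma_sst*(1)*(-1) + Gamma_stt*(-1)^2) = 194/75
d^2t/dtau^2 = -(Gamma_tss*(1)^2 + 2*Gamma_tst*(1)*(-1) + Gamma_ttt*(-1)^2) = 12/31
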